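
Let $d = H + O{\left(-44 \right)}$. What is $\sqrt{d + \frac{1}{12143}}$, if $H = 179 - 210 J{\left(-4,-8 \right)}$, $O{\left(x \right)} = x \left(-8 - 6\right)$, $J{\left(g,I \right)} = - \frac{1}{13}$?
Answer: $\frac{2 \sqrt{5053380255833}}{157859} \approx 28.481$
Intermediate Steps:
$J{\left(g,I \right)} = - \frac{1}{13}$ ($J{\left(g,I \right)} = \left(-1\right) \frac{1}{13} = - \frac{1}{13}$)
$O{\left(x \right)} = - 14 x$ ($O{\left(x \right)} = x \left(-14\right) = - 14 x$)
$H = \frac{2537}{13}$ ($H = 179 - - \frac{210}{13} = 179 + \frac{210}{13} = \frac{2537}{13} \approx 195.15$)
$d = \frac{10545}{13}$ ($d = \frac{2537}{13} - -616 = \frac{2537}{13} + 616 = \frac{10545}{13} \approx 811.15$)
$\sqrt{d + \frac{1}{12143}} = \sqrt{\frac{10545}{13} + \frac{1}{12143}} = \sqrt{\frac{128047948}{157859}} = \frac{2 \sqrt{5053380255833}}{157859}$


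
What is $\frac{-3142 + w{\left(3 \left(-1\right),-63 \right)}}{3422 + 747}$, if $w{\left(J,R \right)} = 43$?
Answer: $- \frac{3099}{4169} \approx -0.74334$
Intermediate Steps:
$\frac{-3142 + w{\left(3 \left(-1\right),-63 \right)}}{3422 + 747} = \frac{-3142 + 43}{3422 + 747} = - \frac{3099}{4169}$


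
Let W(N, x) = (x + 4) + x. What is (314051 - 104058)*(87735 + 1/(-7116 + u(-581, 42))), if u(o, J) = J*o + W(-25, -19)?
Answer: 581305713486967/31552 ≈ 1.8424e+10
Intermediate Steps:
W(N, x) = 4 + 2*x (W(N, x) = (4 + x) + x = 4 + 2*x)
u(o, J) = -34 + J*o (u(o, J) = J*o + (4 + 2*(-19)) = J*o + (4 - 38) = J*o - 34 = -34 + J*o)
(314051 - 104058)*(87735 + 1/(-7116 + u(-581, 42))) = (314051 - 104058)*(87735 + 1/(-7116 + (-34 + 42*(-581)))) = 209993*(87735 + 1/(-7116 + (-34 - 24402))) = 209993*(87735 + 1/(-7116 - 24436)) = 209993*(87735 + 1/(-31552)) = 209993*(87735 - 1/31552) = 209993*(2768214719/31552) = 581305713486967/31552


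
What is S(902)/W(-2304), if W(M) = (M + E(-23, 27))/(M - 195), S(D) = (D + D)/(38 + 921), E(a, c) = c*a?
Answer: 214676/133575 ≈ 1.6072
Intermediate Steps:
E(a, c) = a*c
S(D) = 2*D/959 (S(D) = (2*D)/959 = (2*D)*(1/959) = 2*D/959)
W(M) = (-621 + M)/(-195 + M) (W(M) = (M - 23*27)/(M - 195) = (M - 621)/(-195 + M) = (-621 + M)/(-195 + M))
S(902)/W(-2304) = ((2/959)*902)/(((-621 - 2304)/(-195 - 2304))) = 1804/(959*((-2925/(-2499)))) = 1804/(959*((-1/2499*(-2925)))) = 1804/(959*(975/833)) = (1804/959)*(833/975) = 214676/133575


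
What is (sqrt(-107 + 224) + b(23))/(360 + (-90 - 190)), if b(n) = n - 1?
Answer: 11/40 + 3*sqrt(13)/80 ≈ 0.41021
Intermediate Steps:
b(n) = -1 + n
(sqrt(-107 + 224) + b(23))/(360 + (-90 - 190)) = (sqrt(-107 + 224) + (-1 + 23))/(360 + (-90 - 190)) = (sqrt(117) + 22)/(360 - 280) = (3*sqrt(13) + 22)/80 = (22 + 3*sqrt(13))*(1/80) = 11/40 + 3*sqrt(13)/80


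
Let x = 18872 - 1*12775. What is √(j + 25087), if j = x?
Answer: 4*√1949 ≈ 176.59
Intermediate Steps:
x = 6097 (x = 18872 - 12775 = 6097)
j = 6097
√(j + 25087) = √(6097 + 25087) = √31184 = 4*√1949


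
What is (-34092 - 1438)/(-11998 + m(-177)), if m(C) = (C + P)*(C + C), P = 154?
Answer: 17765/1928 ≈ 9.2142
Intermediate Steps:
m(C) = 2*C*(154 + C) (m(C) = (C + 154)*(C + C) = (154 + C)*(2*C) = 2*C*(154 + C))
(-34092 - 1438)/(-11998 + m(-177)) = (-34092 - 1438)/(-11998 + 2*(-177)*(154 - 177)) = -35530/(-11998 + 2*(-177)*(-23)) = -35530/(-11998 + 8142) = -35530/(-3856) = -35530*(-1/3856) = 17765/1928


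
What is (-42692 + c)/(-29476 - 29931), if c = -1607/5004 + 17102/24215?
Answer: 5173022382217/7198456687020 ≈ 0.71863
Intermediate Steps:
c = 46664903/121171860 (c = -1607*1/5004 + 17102*(1/24215) = -1607/5004 + 17102/24215 = 46664903/121171860 ≈ 0.38511)
(-42692 + c)/(-29476 - 29931) = (-42692 + 46664903/121171860)/(-29476 - 29931) = -5173022382217/121171860/(-59407) = -5173022382217/121171860*(-1/59407) = 5173022382217/7198456687020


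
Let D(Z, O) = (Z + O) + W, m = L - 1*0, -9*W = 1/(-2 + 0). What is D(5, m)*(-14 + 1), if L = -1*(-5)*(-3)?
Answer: 2327/18 ≈ 129.28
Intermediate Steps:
W = 1/18 (W = -1/(9*(-2 + 0)) = -⅑/(-2) = -⅑*(-½) = 1/18 ≈ 0.055556)
L = -15 (L = 5*(-3) = -15)
m = -15 (m = -15 - 1*0 = -15 + 0 = -15)
D(Z, O) = 1/18 + O + Z (D(Z, O) = (Z + O) + 1/18 = (O + Z) + 1/18 = 1/18 + O + Z)
D(5, m)*(-14 + 1) = (1/18 - 15 + 5)*(-14 + 1) = -179/18*(-13) = 2327/18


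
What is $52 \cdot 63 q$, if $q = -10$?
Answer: $-32760$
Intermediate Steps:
$52 \cdot 63 q = 52 \cdot 63 \left(-10\right) = 3276 \left(-10\right) = -32760$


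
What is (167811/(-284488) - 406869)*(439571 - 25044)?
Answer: -47981299570432341/284488 ≈ -1.6866e+11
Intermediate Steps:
(167811/(-284488) - 406869)*(439571 - 25044) = (167811*(-1/284488) - 406869)*414527 = (-167811/284488 - 406869)*414527 = -115749515883/284488*414527 = -47981299570432341/284488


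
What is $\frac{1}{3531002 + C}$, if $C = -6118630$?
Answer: $- \frac{1}{2587628} \approx -3.8645 \cdot 10^{-7}$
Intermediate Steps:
$\frac{1}{3531002 + C} = \frac{1}{3531002 - 6118630} = \frac{1}{-2587628} = - \frac{1}{2587628}$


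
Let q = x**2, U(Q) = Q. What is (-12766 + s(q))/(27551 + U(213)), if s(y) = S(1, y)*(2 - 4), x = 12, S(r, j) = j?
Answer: -6527/13882 ≈ -0.47018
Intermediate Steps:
q = 144 (q = 12**2 = 144)
s(y) = -2*y (s(y) = y*(2 - 4) = y*(-2) = -2*y)
(-12766 + s(q))/(27551 + U(213)) = (-12766 - 2*144)/(27551 + 213) = (-12766 - 288)/27764 = -13054*1/27764 = -6527/13882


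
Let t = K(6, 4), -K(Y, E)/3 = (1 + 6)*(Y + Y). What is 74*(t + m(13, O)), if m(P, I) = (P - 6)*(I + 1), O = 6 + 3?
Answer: -13468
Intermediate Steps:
O = 9
K(Y, E) = -42*Y (K(Y, E) = -3*(1 + 6)*(Y + Y) = -21*2*Y = -42*Y)
m(P, I) = (1 + I)*(-6 + P) (m(P, I) = (-6 + P)*(1 + I) = (1 + I)*(-6 + P))
t = -252 (t = -42*6 = -252)
74*(t + m(13, O)) = 74*(-252 + (-6 + 13 - 6*9 + 9*13)) = 74*(-252 + (-6 + 13 - 54 + 117)) = 74*(-252 + 70) = 74*(-182) = -13468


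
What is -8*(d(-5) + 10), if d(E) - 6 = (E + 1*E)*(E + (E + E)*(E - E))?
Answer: -528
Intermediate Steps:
d(E) = 6 + 2*E² (d(E) = 6 + (E + 1*E)*(E + (E + E)*(E - E)) = 6 + (E + E)*(E + (2*E)*0) = 6 + (2*E)*(E + 0) = 6 + (2*E)*E = 6 + 2*E²)
-8*(d(-5) + 10) = -8*((6 + 2*(-5)²) + 10) = -8*((6 + 2*25) + 10) = -8*((6 + 50) + 10) = -8*(56 + 10) = -8*66 = -528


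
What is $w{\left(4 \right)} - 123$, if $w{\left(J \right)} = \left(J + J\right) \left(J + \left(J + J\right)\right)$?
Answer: $-27$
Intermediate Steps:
$w{\left(J \right)} = 6 J^{2}$ ($w{\left(J \right)} = 2 J \left(J + 2 J\right) = 2 J 3 J = 6 J^{2}$)
$w{\left(4 \right)} - 123 = 6 \cdot 4^{2} - 123 = 6 \cdot 16 - 123 = 96 - 123 = -27$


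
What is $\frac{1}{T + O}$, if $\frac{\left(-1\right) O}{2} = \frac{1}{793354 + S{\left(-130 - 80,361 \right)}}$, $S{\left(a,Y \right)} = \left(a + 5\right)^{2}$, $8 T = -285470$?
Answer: $- \frac{3341516}{119237821573} \approx -2.8024 \cdot 10^{-5}$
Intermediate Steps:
$T = - \frac{142735}{4}$ ($T = \frac{1}{8} \left(-285470\right) = - \frac{142735}{4} \approx -35684.0$)
$S{\left(a,Y \right)} = \left(5 + a\right)^{2}$
$O = - \frac{2}{835379}$ ($O = - \frac{2}{793354 + \left(5 - 210\right)^{2}} = - \frac{2}{793354 + \left(-205\right)^{2}} = - \frac{2}{793354 + 42025} = - \frac{2}{835379} \approx -2.3941 \cdot 10^{-6}$)
$\frac{1}{T + O} = \frac{1}{- \frac{142735}{4} - \frac{2}{835379}} = \frac{1}{- \frac{119237821573}{3341516}} = - \frac{3341516}{119237821573}$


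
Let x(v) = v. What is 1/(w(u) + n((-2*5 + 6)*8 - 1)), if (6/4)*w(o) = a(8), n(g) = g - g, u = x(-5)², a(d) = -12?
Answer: -⅛ ≈ -0.12500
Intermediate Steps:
u = 25 (u = (-5)² = 25)
n(g) = 0
w(o) = -8 (w(o) = (⅔)*(-12) = -8)
1/(w(u) + n((-2*5 + 6)*8 - 1)) = 1/(-8 + 0) = 1/(-8) = -⅛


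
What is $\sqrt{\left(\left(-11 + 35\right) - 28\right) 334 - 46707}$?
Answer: $i \sqrt{48043} \approx 219.19 i$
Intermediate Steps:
$\sqrt{\left(\left(-11 + 35\right) - 28\right) 334 - 46707} = \sqrt{\left(24 - 28\right) 334 - 46707} = \sqrt{\left(-4\right) 334 - 46707} = \sqrt{-1336 - 46707} = \sqrt{-48043} = i \sqrt{48043}$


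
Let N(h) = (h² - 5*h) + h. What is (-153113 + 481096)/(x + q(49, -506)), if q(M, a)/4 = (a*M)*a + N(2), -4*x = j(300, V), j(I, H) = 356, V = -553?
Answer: 327983/50182951 ≈ 0.0065357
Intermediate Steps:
N(h) = h² - 4*h
x = -89 (x = -¼*356 = -89)
q(M, a) = -16 + 4*M*a² (q(M, a) = 4*((a*M)*a + 2*(-4 + 2)) = 4*((M*a)*a + 2*(-2)) = 4*(M*a² - 4) = 4*(-4 + M*a²) = -16 + 4*M*a²)
(-153113 + 481096)/(x + q(49, -506)) = (-153113 + 481096)/(-89 + (-16 + 4*49*(-506)²)) = 327983/(-89 + (-16 + 4*49*256036)) = 327983/(-89 + (-16 + 50183056)) = 327983/(-89 + 50183040) = 327983/50182951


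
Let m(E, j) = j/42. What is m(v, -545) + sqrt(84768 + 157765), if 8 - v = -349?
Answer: -545/42 + sqrt(242533) ≈ 479.50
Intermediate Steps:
v = 357 (v = 8 - 1*(-349) = 8 + 349 = 357)
m(E, j) = j/42 (m(E, j) = j*(1/42) = j/42)
m(v, -545) + sqrt(84768 + 157765) = (1/42)*(-545) + sqrt(84768 + 157765) = -545/42 + sqrt(242533)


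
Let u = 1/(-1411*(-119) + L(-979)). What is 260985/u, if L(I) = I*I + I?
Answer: 293704950435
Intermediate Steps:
L(I) = I + I² (L(I) = I² + I = I + I²)
u = 1/1125371 (u = 1/(-1411*(-119) - 979*(1 - 979)) = 1/(167909 - 979*(-978)) = 1/(167909 + 957462) = 1/1125371 ≈ 8.8860e-7)
260985/u = 260985/(1/1125371) = 260985*1125371 = 293704950435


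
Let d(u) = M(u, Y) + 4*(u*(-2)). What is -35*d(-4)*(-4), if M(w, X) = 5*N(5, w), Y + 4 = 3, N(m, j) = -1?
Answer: 3780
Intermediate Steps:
Y = -1 (Y = -4 + 3 = -1)
M(w, X) = -5 (M(w, X) = 5*(-1) = -5)
d(u) = -5 - 8*u (d(u) = -5 + 4*(u*(-2)) = -5 + 4*(-2*u) = -5 - 8*u)
-35*d(-4)*(-4) = -35*(-5 - 8*(-4))*(-4) = -35*(-5 + 32)*(-4) = -35*27*(-4) = -945*(-4) = 3780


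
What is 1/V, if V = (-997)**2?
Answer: 1/994009 ≈ 1.0060e-6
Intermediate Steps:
V = 994009
1/V = 1/994009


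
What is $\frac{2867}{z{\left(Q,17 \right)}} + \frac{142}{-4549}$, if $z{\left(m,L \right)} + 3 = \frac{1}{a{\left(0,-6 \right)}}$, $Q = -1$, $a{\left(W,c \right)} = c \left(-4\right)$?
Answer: $- \frac{313017674}{322979} \approx -969.16$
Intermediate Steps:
$a{\left(W,c \right)} = - 4 c$
$z{\left(m,L \right)} = - \frac{71}{24}$ ($z{\left(m,L \right)} = -3 + \frac{1}{\left(-4\right) \left(-6\right)} = -3 + \frac{1}{24} = - \frac{71}{24}$)
$\frac{2867}{z{\left(Q,17 \right)}} + \frac{142}{-4549} = \frac{2867}{- \frac{71}{24}} + \frac{142}{-4549} = 2867 \left(- \frac{24}{71}\right) + 142 \left(- \frac{1}{4549}\right) = - \frac{68808}{71} - \frac{142}{4549} = - \frac{313017674}{322979}$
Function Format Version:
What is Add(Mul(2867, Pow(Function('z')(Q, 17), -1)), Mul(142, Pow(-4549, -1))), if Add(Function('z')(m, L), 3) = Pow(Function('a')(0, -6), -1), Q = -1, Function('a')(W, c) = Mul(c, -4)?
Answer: Rational(-313017674, 322979) ≈ -969.16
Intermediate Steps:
Function('a')(W, c) = Mul(-4, c)
Function('z')(m, L) = Rational(-71, 24) (Function('z')(m, L) = Add(-3, Pow(Mul(-4, -6), -1)) = Add(-3, Pow(24, -1)) = Add(-3, Rational(1, 24)) = Rational(-71, 24))
Add(Mul(2867, Pow(Function('z')(Q, 17), -1)), Mul(142, Pow(-4549, -1))) = Add(Mul(2867, Pow(Rational(-71, 24), -1)), Mul(142, Pow(-4549, -1))) = Add(Mul(2867, Rational(-24, 71)), Mul(142, Rational(-1, 4549))) = Add(Rational(-68808, 71), Rational(-142, 4549)) = Rational(-313017674, 322979)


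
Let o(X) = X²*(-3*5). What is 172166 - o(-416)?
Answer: 2768006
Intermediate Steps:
o(X) = -15*X² (o(X) = X²*(-15) = -15*X²)
172166 - o(-416) = 172166 - (-15)*(-416)² = 172166 - (-15)*173056 = 172166 - 1*(-2595840) = 172166 + 2595840 = 2768006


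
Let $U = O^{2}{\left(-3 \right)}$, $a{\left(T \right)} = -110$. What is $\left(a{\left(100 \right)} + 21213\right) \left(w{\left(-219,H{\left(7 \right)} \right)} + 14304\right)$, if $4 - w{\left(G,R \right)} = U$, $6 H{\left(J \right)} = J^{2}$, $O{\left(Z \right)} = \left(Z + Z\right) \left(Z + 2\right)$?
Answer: $301182016$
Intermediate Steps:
$O{\left(Z \right)} = 2 Z \left(2 + Z\right)$
$H{\left(J \right)} = \frac{J^{2}}{6}$
$U = 36$ ($U = \left(2 \left(-3\right) \left(2 - 3\right)\right)^{2} = \left(2 \left(-3\right) \left(-1\right)\right)^{2} = 6^{2} = 36$)
$w{\left(G,R \right)} = -32$ ($w{\left(G,R \right)} = 4 - 36 = -32$)
$\left(a{\left(100 \right)} + 21213\right) \left(w{\left(-219,H{\left(7 \right)} \right)} + 14304\right) = \left(-110 + 21213\right) \left(-32 + 14304\right) = 21103 \cdot 14272 = 301182016$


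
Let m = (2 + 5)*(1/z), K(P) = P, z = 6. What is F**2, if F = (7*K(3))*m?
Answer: 2401/4 ≈ 600.25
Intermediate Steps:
m = 7/6 (m = (2 + 5)*(1/6) = 7*(1*(1/6)) = 7*(1/6) = 7/6 ≈ 1.1667)
F = 49/2 (F = (7*3)*(7/6) = 21*(7/6) = 49/2 ≈ 24.500)
F**2 = (49/2)**2 = 2401/4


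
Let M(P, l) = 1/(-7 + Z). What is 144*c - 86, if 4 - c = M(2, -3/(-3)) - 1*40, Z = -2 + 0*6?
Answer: 6266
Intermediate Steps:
Z = -2 (Z = -2 + 0 = -2)
M(P, l) = -⅑ (M(P, l) = 1/(-7 - 2) = 1/(-9) = -⅑)
c = 397/9 (c = 4 - (-⅑ - 1*40) = 4 - (-⅑ - 40) = 4 - 1*(-361/9) = 4 + 361/9 = 397/9 ≈ 44.111)
144*c - 86 = 144*(397/9) - 86 = 6352 - 86 = 6266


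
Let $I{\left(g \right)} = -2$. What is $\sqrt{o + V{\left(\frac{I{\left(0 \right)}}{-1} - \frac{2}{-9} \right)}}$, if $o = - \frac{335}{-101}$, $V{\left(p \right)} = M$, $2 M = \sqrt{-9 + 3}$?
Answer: $\frac{\sqrt{135340 + 20402 i \sqrt{6}}}{202} \approx 1.851 + 0.33083 i$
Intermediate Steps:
$M = \frac{i \sqrt{6}}{2}$ ($M = \frac{\sqrt{-9 + 3}}{2} = \frac{\sqrt{-6}}{2} = \frac{i \sqrt{6}}{2} \approx 1.2247 i$)
$V{\left(p \right)} = \frac{i \sqrt{6}}{2}$
$o = \frac{335}{101}$ ($o = \left(-335\right) \left(- \frac{1}{101}\right) = \frac{335}{101} \approx 3.3168$)
$\sqrt{o + V{\left(\frac{I{\left(0 \right)}}{-1} - \frac{2}{-9} \right)}} = \sqrt{\frac{335}{101} + \frac{i \sqrt{6}}{2}}$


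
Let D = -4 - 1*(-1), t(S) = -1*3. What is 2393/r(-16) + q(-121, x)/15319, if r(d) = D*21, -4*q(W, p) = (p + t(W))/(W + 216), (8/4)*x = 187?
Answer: -27860370323/733473720 ≈ -37.984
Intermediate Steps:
t(S) = -3
D = -3 (D = -4 + 1 = -3)
x = 187/2 (x = (1/2)*187 = 187/2 ≈ 93.500)
q(W, p) = -(-3 + p)/(4*(216 + W)) (q(W, p) = -(p - 3)/(4*(W + 216)) = -(-3 + p)/(4*(216 + W)))
r(d) = -63 (r(d) = -3*21 = -63)
2393/r(-16) + q(-121, x)/15319 = 2393/(-63) + ((3 - 1*187/2)/(4*(216 - 121)))/15319 = 2393*(-1/63) + ((1/4)*(3 - 187/2)/95)*(1/15319) = -2393/63 + ((1/4)*(1/95)*(-181/2))*(1/15319) = -2393/63 - 181/760*1/15319 = -2393/63 - 181/11642440 = -27860370323/733473720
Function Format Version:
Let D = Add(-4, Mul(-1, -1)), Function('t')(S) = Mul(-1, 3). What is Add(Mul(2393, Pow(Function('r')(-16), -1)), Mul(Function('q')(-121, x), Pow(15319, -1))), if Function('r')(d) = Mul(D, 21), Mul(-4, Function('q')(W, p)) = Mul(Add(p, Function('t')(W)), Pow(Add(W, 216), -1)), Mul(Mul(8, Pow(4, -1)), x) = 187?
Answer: Rational(-27860370323, 733473720) ≈ -37.984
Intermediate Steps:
Function('t')(S) = -3
D = -3 (D = Add(-4, 1) = -3)
x = Rational(187, 2) (x = Mul(Rational(1, 2), 187) = Rational(187, 2) ≈ 93.500)
Function('q')(W, p) = Mul(Rational(-1, 4), Pow(Add(216, W), -1), Add(-3, p)) (Function('q')(W, p) = Mul(Rational(-1, 4), Mul(Add(p, -3), Pow(Add(W, 216), -1))) = Mul(Rational(-1, 4), Mul(Add(-3, p), Pow(Add(216, W), -1))) = Mul(Rational(-1, 4), Mul(Pow(Add(216, W), -1), Add(-3, p))) = Mul(Rational(-1, 4), Pow(Add(216, W), -1), Add(-3, p)))
Function('r')(d) = -63 (Function('r')(d) = Mul(-3, 21) = -63)
Add(Mul(2393, Pow(Function('r')(-16), -1)), Mul(Function('q')(-121, x), Pow(15319, -1))) = Add(Mul(2393, Pow(-63, -1)), Mul(Mul(Rational(1, 4), Pow(Add(216, -121), -1), Add(3, Mul(-1, Rational(187, 2)))), Pow(15319, -1))) = Add(Mul(2393, Rational(-1, 63)), Mul(Mul(Rational(1, 4), Pow(95, -1), Add(3, Rational(-187, 2))), Rational(1, 15319))) = Add(Rational(-2393, 63), Mul(Mul(Rational(1, 4), Rational(1, 95), Rational(-181, 2)), Rational(1, 15319))) = Add(Rational(-2393, 63), Mul(Rational(-181, 760), Rational(1, 15319))) = Add(Rational(-2393, 63), Rational(-181, 11642440)) = Rational(-27860370323, 733473720)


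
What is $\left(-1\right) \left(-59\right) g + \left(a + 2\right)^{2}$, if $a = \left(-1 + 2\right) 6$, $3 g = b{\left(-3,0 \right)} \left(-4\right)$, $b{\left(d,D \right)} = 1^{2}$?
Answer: $- \frac{44}{3} \approx -14.667$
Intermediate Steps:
$b{\left(d,D \right)} = 1$
$g = - \frac{4}{3}$ ($g = \frac{1 \left(-4\right)}{3} = \frac{1}{3} \left(-4\right) = - \frac{4}{3} \approx -1.3333$)
$a = 6$ ($a = 1 \cdot 6 = 6$)
$\left(-1\right) \left(-59\right) g + \left(a + 2\right)^{2} = \left(-1\right) \left(-59\right) \left(- \frac{4}{3}\right) + \left(6 + 2\right)^{2} = 59 \left(- \frac{4}{3}\right) + 8^{2} = - \frac{236}{3} + 64 = - \frac{44}{3}$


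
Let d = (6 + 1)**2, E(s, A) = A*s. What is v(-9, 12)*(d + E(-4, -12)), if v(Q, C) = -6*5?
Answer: -2910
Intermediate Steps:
v(Q, C) = -30
d = 49 (d = 7**2 = 49)
v(-9, 12)*(d + E(-4, -12)) = -30*(49 - 12*(-4)) = -30*(49 + 48) = -30*97 = -2910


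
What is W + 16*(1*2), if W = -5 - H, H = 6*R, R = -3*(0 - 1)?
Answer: 9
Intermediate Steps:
R = 3 (R = -3*(-1) = 3)
H = 18 (H = 6*3 = 18)
W = -23 (W = -5 - 1*18 = -5 - 18 = -23)
W + 16*(1*2) = -23 + 16*(1*2) = -23 + 16*2 = -23 + 32 = 9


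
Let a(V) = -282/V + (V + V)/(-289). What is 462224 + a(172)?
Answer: 11488044963/24854 ≈ 4.6222e+5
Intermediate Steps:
a(V) = -282/V - 2*V/289 (a(V) = -282/V + (2*V)*(-1/289) = -282/V - 2*V/289)
462224 + a(172) = 462224 + (-282/172 - 2/289*172) = 462224 + (-282*1/172 - 344/289) = 462224 + (-141/86 - 344/289) = 462224 - 70333/24854 = 11488044963/24854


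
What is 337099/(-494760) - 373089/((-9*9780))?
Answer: 122950841/34562520 ≈ 3.5573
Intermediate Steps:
337099/(-494760) - 373089/((-9*9780)) = 337099*(-1/494760) - 373089/(-88020) = -48157/70680 - 373089*(-1/88020) = -48157/70680 + 124363/29340 = 122950841/34562520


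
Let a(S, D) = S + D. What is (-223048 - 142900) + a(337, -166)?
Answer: -365777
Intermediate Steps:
a(S, D) = D + S
(-223048 - 142900) + a(337, -166) = (-223048 - 142900) + (-166 + 337) = -365948 + 171 = -365777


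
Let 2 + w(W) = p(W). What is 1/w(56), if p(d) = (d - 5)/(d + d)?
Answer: -112/173 ≈ -0.64740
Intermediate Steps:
p(d) = (-5 + d)/(2*d) (p(d) = (-5 + d)/((2*d)) = (-5 + d)*(1/(2*d)) = (-5 + d)/(2*d))
w(W) = -2 + (-5 + W)/(2*W)
1/w(56) = 1/((½)*(-5 - 3*56)/56) = 1/((½)*(1/56)*(-5 - 168)) = 1/((½)*(1/56)*(-173)) = 1/(-173/112) = -112/173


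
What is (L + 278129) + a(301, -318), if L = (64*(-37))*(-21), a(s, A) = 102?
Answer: 327959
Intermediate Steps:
L = 49728 (L = -2368*(-21) = 49728)
(L + 278129) + a(301, -318) = (49728 + 278129) + 102 = 327857 + 102 = 327959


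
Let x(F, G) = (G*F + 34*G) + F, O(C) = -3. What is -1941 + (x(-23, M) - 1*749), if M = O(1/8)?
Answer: -2746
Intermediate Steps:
M = -3
x(F, G) = F + 34*G + F*G (x(F, G) = (F*G + 34*G) + F = (34*G + F*G) + F = F + 34*G + F*G)
-1941 + (x(-23, M) - 1*749) = -1941 + ((-23 + 34*(-3) - 23*(-3)) - 1*749) = -1941 + ((-23 - 102 + 69) - 749) = -1941 + (-56 - 749) = -1941 - 805 = -2746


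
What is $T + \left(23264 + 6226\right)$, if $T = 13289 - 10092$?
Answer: $32687$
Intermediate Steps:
$T = 3197$
$T + \left(23264 + 6226\right) = 3197 + \left(23264 + 6226\right) = 3197 + 29490 = 32687$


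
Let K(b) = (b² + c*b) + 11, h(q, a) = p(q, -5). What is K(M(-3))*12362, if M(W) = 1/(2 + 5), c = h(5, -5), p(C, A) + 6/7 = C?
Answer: 1004854/7 ≈ 1.4355e+5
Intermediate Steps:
p(C, A) = -6/7 + C
h(q, a) = -6/7 + q
c = 29/7 (c = -6/7 + 5 = 29/7 ≈ 4.1429)
M(W) = ⅐ (M(W) = 1/7 = ⅐)
K(b) = 11 + b² + 29*b/7 (K(b) = (b² + 29*b/7) + 11 = 11 + b² + 29*b/7)
K(M(-3))*12362 = (11 + (⅐)² + (29/7)*(⅐))*12362 = (11 + 1/49 + 29/49)*12362 = (569/49)*12362 = 1004854/7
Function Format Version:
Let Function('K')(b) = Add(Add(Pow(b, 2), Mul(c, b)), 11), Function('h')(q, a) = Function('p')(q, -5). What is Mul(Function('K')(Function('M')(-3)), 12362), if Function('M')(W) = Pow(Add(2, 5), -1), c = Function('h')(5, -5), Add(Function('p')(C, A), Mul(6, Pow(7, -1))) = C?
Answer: Rational(1004854, 7) ≈ 1.4355e+5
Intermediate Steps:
Function('p')(C, A) = Add(Rational(-6, 7), C)
Function('h')(q, a) = Add(Rational(-6, 7), q)
c = Rational(29, 7) (c = Add(Rational(-6, 7), 5) = Rational(29, 7) ≈ 4.1429)
Function('M')(W) = Rational(1, 7) (Function('M')(W) = Pow(7, -1) = Rational(1, 7))
Function('K')(b) = Add(11, Pow(b, 2), Mul(Rational(29, 7), b)) (Function('K')(b) = Add(Add(Pow(b, 2), Mul(Rational(29, 7), b)), 11) = Add(11, Pow(b, 2), Mul(Rational(29, 7), b)))
Mul(Function('K')(Function('M')(-3)), 12362) = Mul(Add(11, Pow(Rational(1, 7), 2), Mul(Rational(29, 7), Rational(1, 7))), 12362) = Mul(Add(11, Rational(1, 49), Rational(29, 49)), 12362) = Mul(Rational(569, 49), 12362) = Rational(1004854, 7)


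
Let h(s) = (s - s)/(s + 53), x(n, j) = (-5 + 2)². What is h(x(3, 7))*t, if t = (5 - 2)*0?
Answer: 0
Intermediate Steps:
t = 0 (t = 3*0 = 0)
x(n, j) = 9 (x(n, j) = (-3)² = 9)
h(s) = 0 (h(s) = 0/(53 + s) = 0)
h(x(3, 7))*t = 0*0 = 0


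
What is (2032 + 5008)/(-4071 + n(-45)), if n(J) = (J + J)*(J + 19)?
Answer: -7040/1731 ≈ -4.0670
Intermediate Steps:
n(J) = 2*J*(19 + J) (n(J) = (2*J)*(19 + J) = 2*J*(19 + J))
(2032 + 5008)/(-4071 + n(-45)) = (2032 + 5008)/(-4071 + 2*(-45)*(19 - 45)) = 7040/(-4071 + 2*(-45)*(-26)) = 7040/(-4071 + 2340) = 7040/(-1731) = 7040*(-1/1731) = -7040/1731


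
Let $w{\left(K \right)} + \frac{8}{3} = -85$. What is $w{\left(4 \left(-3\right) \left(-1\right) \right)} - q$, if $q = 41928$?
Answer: $- \frac{126047}{3} \approx -42016.0$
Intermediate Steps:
$w{\left(K \right)} = - \frac{263}{3}$ ($w{\left(K \right)} = - \frac{8}{3} - 85 = - \frac{263}{3}$)
$w{\left(4 \left(-3\right) \left(-1\right) \right)} - q = - \frac{263}{3} - 41928 = - \frac{126047}{3}$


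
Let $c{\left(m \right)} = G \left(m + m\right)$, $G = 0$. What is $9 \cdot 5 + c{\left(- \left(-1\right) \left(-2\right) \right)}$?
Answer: $45$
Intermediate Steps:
$c{\left(m \right)} = 0$ ($c{\left(m \right)} = 0 \left(m + m\right) = 0 \cdot 2 m = 0$)
$9 \cdot 5 + c{\left(- \left(-1\right) \left(-2\right) \right)} = 9 \cdot 5 + 0 = 45 + 0 = 45$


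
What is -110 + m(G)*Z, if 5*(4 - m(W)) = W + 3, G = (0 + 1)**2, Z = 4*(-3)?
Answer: -742/5 ≈ -148.40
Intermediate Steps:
Z = -12
G = 1 (G = 1**2 = 1)
m(W) = 17/5 - W/5 (m(W) = 4 - (W + 3)/5 = 4 - (3 + W)/5 = 4 + (-3/5 - W/5) = 17/5 - W/5)
-110 + m(G)*Z = -110 + (17/5 - 1/5*1)*(-12) = -110 + (17/5 - 1/5)*(-12) = -110 + (16/5)*(-12) = -110 - 192/5 = -742/5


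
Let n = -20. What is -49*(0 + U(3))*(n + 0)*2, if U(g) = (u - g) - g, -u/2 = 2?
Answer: -19600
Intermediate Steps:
u = -4 (u = -2*2 = -4)
U(g) = -4 - 2*g (U(g) = (-4 - g) - g = -4 - 2*g)
-49*(0 + U(3))*(n + 0)*2 = -49*(0 + (-4 - 2*3))*(-20 + 0)*2 = -49*(0 + (-4 - 6))*(-20)*2 = -49*(0 - 10)*(-20)*2 = -(-490)*(-20)*2 = -49*200*2 = -9800*2 = -19600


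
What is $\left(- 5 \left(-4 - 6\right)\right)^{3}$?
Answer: $125000$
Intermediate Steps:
$\left(- 5 \left(-4 - 6\right)\right)^{3} = \left(\left(-5\right) \left(-10\right)\right)^{3} = 50^{3} = 125000$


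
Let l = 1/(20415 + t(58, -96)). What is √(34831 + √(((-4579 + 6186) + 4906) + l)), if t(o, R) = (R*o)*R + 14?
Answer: √(10727156355772519 + 554957*√2005855972107494)/554957 ≈ 186.85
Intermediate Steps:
t(o, R) = 14 + o*R² (t(o, R) = o*R² + 14 = 14 + o*R²)
l = 1/554957 (l = 1/(20415 + (14 + 58*(-96)²)) = 1/(20415 + (14 + 58*9216)) = 1/(20415 + (14 + 534528)) = 1/(20415 + 534542) = 1/554957 ≈ 1.8019e-6)
√(34831 + √(((-4579 + 6186) + 4906) + l)) = √(34831 + √(((-4579 + 6186) + 4906) + 1/554957)) = √(34831 + √((1607 + 4906) + 1/554957)) = √(34831 + √(6513 + 1/554957)) = √(34831 + √(3614434942/554957)) = √(34831 + √2005855972107494/554957)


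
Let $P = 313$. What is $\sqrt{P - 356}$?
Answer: $i \sqrt{43} \approx 6.5574 i$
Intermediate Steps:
$\sqrt{P - 356} = \sqrt{313 - 356} = \sqrt{-43} = i \sqrt{43}$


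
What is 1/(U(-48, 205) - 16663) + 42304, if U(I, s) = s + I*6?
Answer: 708422783/16746 ≈ 42304.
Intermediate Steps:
U(I, s) = s + 6*I
1/(U(-48, 205) - 16663) + 42304 = 1/((205 + 6*(-48)) - 16663) + 42304 = 1/((205 - 288) - 16663) + 42304 = 1/(-83 - 16663) + 42304 = 1/(-16746) + 42304 = -1/16746 + 42304 = 708422783/16746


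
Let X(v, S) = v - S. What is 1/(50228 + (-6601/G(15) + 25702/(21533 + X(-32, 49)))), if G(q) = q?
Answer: 160890/8010573359 ≈ 2.0085e-5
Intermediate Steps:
1/(50228 + (-6601/G(15) + 25702/(21533 + X(-32, 49)))) = 1/(50228 + (-6601/15 + 25702/(21533 + (-32 - 1*49)))) = 1/(50228 + (-6601*1/15 + 25702/(21533 + (-32 - 49)))) = 1/(50228 + (-6601/15 + 25702/(21533 - 81))) = 1/(50228 + (-6601/15 + 25702/21452)) = 1/(50228 + (-6601/15 + 25702*(1/21452))) = 1/(50228 + (-6601/15 + 12851/10726)) = 1/(50228 - 70609561/160890) = 1/(8010573359/160890) = 160890/8010573359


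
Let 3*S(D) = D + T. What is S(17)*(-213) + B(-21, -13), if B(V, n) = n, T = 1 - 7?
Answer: -794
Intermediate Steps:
T = -6
S(D) = -2 + D/3 (S(D) = (D - 6)/3 = (-6 + D)/3 = -2 + D/3)
S(17)*(-213) + B(-21, -13) = (-2 + (⅓)*17)*(-213) - 13 = (-2 + 17/3)*(-213) - 13 = (11/3)*(-213) - 13 = -781 - 13 = -794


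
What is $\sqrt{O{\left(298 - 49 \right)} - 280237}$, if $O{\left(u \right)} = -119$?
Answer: $2 i \sqrt{70089} \approx 529.49 i$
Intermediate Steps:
$\sqrt{O{\left(298 - 49 \right)} - 280237} = \sqrt{-119 - 280237} = \sqrt{-280356} = 2 i \sqrt{70089}$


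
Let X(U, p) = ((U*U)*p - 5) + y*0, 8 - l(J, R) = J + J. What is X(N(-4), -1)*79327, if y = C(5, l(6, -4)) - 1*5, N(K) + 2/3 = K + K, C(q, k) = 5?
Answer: -57194767/9 ≈ -6.3550e+6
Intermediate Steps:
l(J, R) = 8 - 2*J (l(J, R) = 8 - (J + J) = 8 - 2*J)
N(K) = -2/3 + 2*K (N(K) = -2/3 + (K + K) = -2/3 + 2*K)
y = 0 (y = 5 - 1*5 = 5 - 5 = 0)
X(U, p) = -5 + p*U**2 (X(U, p) = ((U*U)*p - 5) + 0*0 = (U**2*p - 5) + 0 = (p*U**2 - 5) + 0 = (-5 + p*U**2) + 0 = -5 + p*U**2)
X(N(-4), -1)*79327 = (-5 - (-2/3 + 2*(-4))**2)*79327 = (-5 - (-2/3 - 8)**2)*79327 = (-5 - (-26/3)**2)*79327 = (-5 - 1*676/9)*79327 = (-5 - 676/9)*79327 = -721/9*79327 = -57194767/9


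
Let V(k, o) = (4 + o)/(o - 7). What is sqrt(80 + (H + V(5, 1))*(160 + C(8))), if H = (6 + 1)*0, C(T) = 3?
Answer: I*sqrt(2010)/6 ≈ 7.4722*I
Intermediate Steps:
V(k, o) = (4 + o)/(-7 + o)
H = 0 (H = 7*0 = 0)
sqrt(80 + (H + V(5, 1))*(160 + C(8))) = sqrt(80 + (0 + (4 + 1)/(-7 + 1))*(160 + 3)) = sqrt(80 + (0 + 5/(-6))*163) = sqrt(80 + (0 - 1/6*5)*163) = sqrt(80 + (0 - 5/6)*163) = sqrt(80 - 5/6*163) = sqrt(80 - 815/6) = sqrt(-335/6) = I*sqrt(2010)/6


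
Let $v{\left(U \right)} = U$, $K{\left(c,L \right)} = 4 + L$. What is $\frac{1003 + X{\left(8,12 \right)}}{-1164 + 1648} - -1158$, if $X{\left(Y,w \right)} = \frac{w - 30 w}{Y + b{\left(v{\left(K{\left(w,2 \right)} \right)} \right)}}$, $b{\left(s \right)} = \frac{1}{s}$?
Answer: $\frac{27510187}{23716} \approx 1160.0$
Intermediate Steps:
$X{\left(Y,w \right)} = - \frac{29 w}{\frac{1}{6} + Y}$ ($X{\left(Y,w \right)} = \frac{w - 30 w}{Y + \frac{1}{4 + 2}} = \frac{\left(-29\right) w}{Y + \frac{1}{6}} = \frac{\left(-29\right) w}{\frac{1}{6} + Y} = - \frac{29 w}{\frac{1}{6} + Y}$)
$\frac{1003 + X{\left(8,12 \right)}}{-1164 + 1648} - -1158 = \frac{1003 - \frac{2088}{1 + 6 \cdot 8}}{-1164 + 1648} - -1158 = \frac{1003 - \frac{2088}{1 + 48}}{484} + 1158 = \left(1003 - \frac{2088}{49}\right) \frac{1}{484} + 1158 = \frac{47059}{49} \cdot \frac{1}{484} + 1158 = \frac{47059}{23716} + 1158 = \frac{27510187}{23716}$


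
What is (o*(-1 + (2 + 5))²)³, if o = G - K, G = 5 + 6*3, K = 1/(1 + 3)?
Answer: 549353259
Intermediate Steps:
K = ¼ (K = 1/4 = ¼ ≈ 0.25000)
G = 23 (G = 5 + 18 = 23)
o = 91/4 (o = 23 - 1*¼ = 23 - ¼ = 91/4 ≈ 22.750)
(o*(-1 + (2 + 5))²)³ = (91*(-1 + (2 + 5))²/4)³ = (91*(-1 + 7)²/4)³ = ((91/4)*6²)³ = ((91/4)*36)³ = 819³ = 549353259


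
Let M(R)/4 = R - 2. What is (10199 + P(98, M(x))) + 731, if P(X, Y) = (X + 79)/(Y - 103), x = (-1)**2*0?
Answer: 404351/37 ≈ 10928.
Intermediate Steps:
x = 0 (x = 1*0 = 0)
M(R) = -8 + 4*R (M(R) = 4*(R - 2) = 4*(-2 + R) = -8 + 4*R)
P(X, Y) = (79 + X)/(-103 + Y)
(10199 + P(98, M(x))) + 731 = (10199 + (79 + 98)/(-103 + (-8 + 4*0))) + 731 = (10199 + 177/(-103 + (-8 + 0))) + 731 = (10199 + 177/(-103 - 8)) + 731 = (10199 + 177/(-111)) + 731 = (10199 - 1/111*177) + 731 = (10199 - 59/37) + 731 = 377304/37 + 731 = 404351/37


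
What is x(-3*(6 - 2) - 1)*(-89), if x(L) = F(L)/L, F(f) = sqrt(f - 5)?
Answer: 267*I*sqrt(2)/13 ≈ 29.046*I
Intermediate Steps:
F(f) = sqrt(-5 + f)
x(L) = sqrt(-5 + L)/L
x(-3*(6 - 2) - 1)*(-89) = (sqrt(-5 + (-3*(6 - 2) - 1))/(-3*(6 - 2) - 1))*(-89) = (sqrt(-5 + (-3*4 - 1))/(-3*4 - 1))*(-89) = (sqrt(-5 + (-12 - 1))/(-12 - 1))*(-89) = (sqrt(-5 - 13)/(-13))*(-89) = -3*I*sqrt(2)/13*(-89) = 267*I*sqrt(2)/13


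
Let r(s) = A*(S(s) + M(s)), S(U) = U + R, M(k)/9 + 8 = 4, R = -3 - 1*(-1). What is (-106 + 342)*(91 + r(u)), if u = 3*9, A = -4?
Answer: 31860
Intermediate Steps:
u = 27
R = -2 (R = -3 + 1 = -2)
M(k) = -36 (M(k) = -72 + 9*4 = -72 + 36 = -36)
S(U) = -2 + U (S(U) = U - 2 = -2 + U)
r(s) = 152 - 4*s (r(s) = -4*((-2 + s) - 36) = -4*(-38 + s) = 152 - 4*s)
(-106 + 342)*(91 + r(u)) = (-106 + 342)*(91 + (152 - 4*27)) = 236*(91 + (152 - 108)) = 236*(91 + 44) = 236*135 = 31860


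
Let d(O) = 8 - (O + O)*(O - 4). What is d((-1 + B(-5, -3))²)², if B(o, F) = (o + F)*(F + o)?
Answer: 990622873602244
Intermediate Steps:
B(o, F) = (F + o)² (B(o, F) = (F + o)*(F + o) = (F + o)²)
d(O) = 8 - 2*O*(-4 + O)
d((-1 + B(-5, -3))²)² = (8 - 2*(-1 + (-3 - 5)²)⁴ + 8*(-1 + (-3 - 5)²)²)² = (8 - 2*(-1 + (-8)²)⁴ + 8*(-1 + (-8)²)²)² = (8 - 2*(-1 + 64)⁴ + 8*(-1 + 64)²)² = (8 - 2*(63²)² + 8*63²)² = (8 - 2*3969² + 8*3969)² = (8 - 2*15752961 + 31752)² = (8 - 31505922 + 31752)² = (-31474162)² = 990622873602244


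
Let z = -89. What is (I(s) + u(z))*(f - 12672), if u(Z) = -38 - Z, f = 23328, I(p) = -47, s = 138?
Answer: 42624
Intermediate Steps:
(I(s) + u(z))*(f - 12672) = (-47 + (-38 - 1*(-89)))*(23328 - 12672) = (-47 + (-38 + 89))*10656 = (-47 + 51)*10656 = 4*10656 = 42624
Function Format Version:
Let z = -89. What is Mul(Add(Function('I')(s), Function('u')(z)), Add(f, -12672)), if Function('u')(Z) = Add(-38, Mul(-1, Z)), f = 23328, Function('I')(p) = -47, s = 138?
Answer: 42624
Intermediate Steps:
Mul(Add(Function('I')(s), Function('u')(z)), Add(f, -12672)) = Mul(Add(-47, Add(-38, Mul(-1, -89))), Add(23328, -12672)) = Mul(Add(-47, Add(-38, 89)), 10656) = Mul(Add(-47, 51), 10656) = Mul(4, 10656) = 42624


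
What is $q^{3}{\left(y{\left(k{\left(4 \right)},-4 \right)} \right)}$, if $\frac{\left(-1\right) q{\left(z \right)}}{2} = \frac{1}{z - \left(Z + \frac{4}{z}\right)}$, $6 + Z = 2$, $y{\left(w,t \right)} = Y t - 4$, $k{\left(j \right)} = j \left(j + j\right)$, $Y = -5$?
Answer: $- \frac{512}{493039} \approx -0.0010385$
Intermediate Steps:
$k{\left(j \right)} = 2 j^{2}$ ($k{\left(j \right)} = j 2 j = 2 j^{2}$)
$y{\left(w,t \right)} = -4 - 5 t$ ($y{\left(w,t \right)} = - 5 t - 4 = -4 - 5 t$)
$Z = -4$ ($Z = -6 + 2 = -4$)
$q{\left(z \right)} = - \frac{2}{4 + z - \frac{4}{z}}$ ($q{\left(z \right)} = - \frac{2}{z - \left(-4 + \frac{4}{z}\right)} = - \frac{2}{z + \left(- \frac{4}{z} + 4\right)} = - \frac{2}{z + \left(4 - \frac{4}{z}\right)} = - \frac{2}{4 + z - \frac{4}{z}}$)
$q^{3}{\left(y{\left(k{\left(4 \right)},-4 \right)} \right)} = \left(- \frac{2 \left(-4 - -20\right)}{-4 + \left(-4 - -20\right)^{2} + 4 \left(-4 - -20\right)}\right)^{3} = \left(- \frac{2 \left(-4 + 20\right)}{-4 + \left(-4 + 20\right)^{2} + 4 \left(-4 + 20\right)}\right)^{3} = \left(\left(-2\right) 16 \frac{1}{-4 + 16^{2} + 4 \cdot 16}\right)^{3} = \left(\left(-2\right) 16 \frac{1}{-4 + 256 + 64}\right)^{3} = \left(\left(-2\right) 16 \cdot \frac{1}{316}\right)^{3} = \left(- \frac{8}{79}\right)^{3} = - \frac{512}{493039}$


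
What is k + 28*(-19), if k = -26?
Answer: -558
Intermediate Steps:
k + 28*(-19) = -26 + 28*(-19) = -26 - 532 = -558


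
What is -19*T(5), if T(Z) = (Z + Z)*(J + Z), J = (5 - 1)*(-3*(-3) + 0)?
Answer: -7790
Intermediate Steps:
J = 36 (J = 4*(9 + 0) = 4*9 = 36)
T(Z) = 2*Z*(36 + Z) (T(Z) = (Z + Z)*(36 + Z) = (2*Z)*(36 + Z) = 2*Z*(36 + Z))
-19*T(5) = -38*5*(36 + 5) = -38*5*41 = -19*410 = -7790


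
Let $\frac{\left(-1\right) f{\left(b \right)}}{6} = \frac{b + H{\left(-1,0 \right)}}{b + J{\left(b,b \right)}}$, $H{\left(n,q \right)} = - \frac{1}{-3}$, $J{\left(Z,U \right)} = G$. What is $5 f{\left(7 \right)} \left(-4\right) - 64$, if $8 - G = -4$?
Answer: $- \frac{336}{19} \approx -17.684$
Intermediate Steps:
$G = 12$ ($G = 8 - -4 = 8 + 4 = 12$)
$J{\left(Z,U \right)} = 12$
$H{\left(n,q \right)} = \frac{1}{3}$ ($H{\left(n,q \right)} = \left(-1\right) \left(- \frac{1}{3}\right) = \frac{1}{3}$)
$f{\left(b \right)} = - \frac{6 \left(\frac{1}{3} + b\right)}{12 + b}$ ($f{\left(b \right)} = - 6 \frac{b + \frac{1}{3}}{b + 12} = - 6 \frac{\frac{1}{3} + b}{12 + b} = - \frac{6 \left(\frac{1}{3} + b\right)}{12 + b}$)
$5 f{\left(7 \right)} \left(-4\right) - 64 = 5 \frac{2 \left(-1 - 21\right)}{12 + 7} \left(-4\right) - 64 = 5 \frac{2 \left(-1 - 21\right)}{19} \left(-4\right) - 64 = 5 \cdot 2 \cdot \frac{1}{19} \left(-22\right) \left(-4\right) - 64 = 5 \left(- \frac{44}{19}\right) \left(-4\right) - 64 = \left(- \frac{220}{19}\right) \left(-4\right) - 64 = \frac{880}{19} - 64 = - \frac{336}{19}$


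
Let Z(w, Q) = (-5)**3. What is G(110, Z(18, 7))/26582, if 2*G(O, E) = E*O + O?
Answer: -3410/13291 ≈ -0.25656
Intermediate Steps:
Z(w, Q) = -125
G(O, E) = O/2 + E*O/2 (G(O, E) = (E*O + O)/2 = (O + E*O)/2 = O/2 + E*O/2)
G(110, Z(18, 7))/26582 = ((1/2)*110*(1 - 125))/26582 = ((1/2)*110*(-124))*(1/26582) = -6820*1/26582 = -3410/13291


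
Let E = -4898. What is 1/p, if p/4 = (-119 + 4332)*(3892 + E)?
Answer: -1/16953112 ≈ -5.8986e-8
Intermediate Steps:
p = -16953112 (p = 4*((-119 + 4332)*(3892 - 4898)) = 4*(4213*(-1006)) = 4*(-4238278) = -16953112)
1/p = 1/(-16953112) = -1/16953112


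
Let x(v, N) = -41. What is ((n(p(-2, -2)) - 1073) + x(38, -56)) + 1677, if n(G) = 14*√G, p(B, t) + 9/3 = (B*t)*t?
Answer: 563 + 14*I*√11 ≈ 563.0 + 46.433*I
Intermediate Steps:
p(B, t) = -3 + B*t² (p(B, t) = -3 + (B*t)*t = -3 + B*t²)
((n(p(-2, -2)) - 1073) + x(38, -56)) + 1677 = ((14*√(-3 - 2*(-2)²) - 1073) - 41) + 1677 = ((14*√(-3 - 2*4) - 1073) - 41) + 1677 = ((14*√(-3 - 8) - 1073) - 41) + 1677 = ((14*√(-11) - 1073) - 41) + 1677 = ((14*(I*√11) - 1073) - 41) + 1677 = ((14*I*√11 - 1073) - 41) + 1677 = ((-1073 + 14*I*√11) - 41) + 1677 = (-1114 + 14*I*√11) + 1677 = 563 + 14*I*√11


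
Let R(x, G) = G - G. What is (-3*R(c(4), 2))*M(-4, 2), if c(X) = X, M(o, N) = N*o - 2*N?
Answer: 0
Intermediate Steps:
M(o, N) = -2*N + N*o
R(x, G) = 0
(-3*R(c(4), 2))*M(-4, 2) = (-3*0)*(2*(-2 - 4)) = 0*(2*(-6)) = 0*(-12) = 0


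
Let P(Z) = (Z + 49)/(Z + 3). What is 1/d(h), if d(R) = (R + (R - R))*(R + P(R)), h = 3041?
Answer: 1522/14079668827 ≈ 1.0810e-7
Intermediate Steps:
P(Z) = (49 + Z)/(3 + Z)
d(R) = R*(R + (49 + R)/(3 + R)) (d(R) = (R + (R - R))*(R + (49 + R)/(3 + R)) = (R + 0)*(R + (49 + R)/(3 + R)) = R*(R + (49 + R)/(3 + R)))
1/d(h) = 1/(3041*(49 + 3041 + 3041*(3 + 3041))/(3 + 3041)) = 1/(3041*(49 + 3041 + 3041*3044)/3044) = 1/(3041*(1/3044)*(49 + 3041 + 9256804)) = 1/(3041*(1/3044)*9259894) = 1/(14079668827/1522) = 1522/14079668827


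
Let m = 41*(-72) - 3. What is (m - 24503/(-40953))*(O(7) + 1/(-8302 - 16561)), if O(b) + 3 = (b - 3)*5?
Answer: -233513811160/4649381 ≈ -50225.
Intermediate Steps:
O(b) = -18 + 5*b (O(b) = -3 + (b - 3)*5 = -3 + (-3 + b)*5 = -3 + (-15 + 5*b) = -18 + 5*b)
m = -2955 (m = -2952 - 3 = -2955)
(m - 24503/(-40953))*(O(7) + 1/(-8302 - 16561)) = (-2955 - 24503/(-40953))*((-18 + 5*7) + 1/(-8302 - 16561)) = (-2955 - 24503*(-1/40953))*((-18 + 35) + 1/(-24863)) = (-2955 + 24503/40953)*(17 - 1/24863) = -120991612/40953*422670/24863 = -233513811160/4649381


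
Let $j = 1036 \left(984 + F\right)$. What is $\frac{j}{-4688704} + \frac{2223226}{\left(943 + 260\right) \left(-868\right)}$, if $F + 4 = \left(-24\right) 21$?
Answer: $- \frac{170921612857}{76499429244} \approx -2.2343$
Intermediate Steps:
$F = -508$ ($F = -4 - 504 = -508$)
$j = 493136$ ($j = 1036 \left(984 - 508\right) = 1036 \cdot 476 = 493136$)
$\frac{j}{-4688704} + \frac{2223226}{\left(943 + 260\right) \left(-868\right)} = \frac{493136}{-4688704} + \frac{2223226}{\left(943 + 260\right) \left(-868\right)} = 493136 \left(- \frac{1}{4688704}\right) + \frac{2223226}{1203 \left(-868\right)} = - \frac{30821}{293044} + \frac{2223226}{-1044204} = - \frac{30821}{293044} + 2223226 \left(- \frac{1}{1044204}\right) = - \frac{30821}{293044} - \frac{1111613}{522102} = - \frac{170921612857}{76499429244}$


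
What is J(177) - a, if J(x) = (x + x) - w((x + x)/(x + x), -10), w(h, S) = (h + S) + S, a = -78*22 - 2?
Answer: 2091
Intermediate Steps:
a = -1718 (a = -1716 - 2 = -1718)
w(h, S) = h + 2*S (w(h, S) = (S + h) + S = h + 2*S)
J(x) = 19 + 2*x (J(x) = (x + x) - ((x + x)/(x + x) + 2*(-10)) = 2*x - ((2*x)/((2*x)) - 20) = 2*x - ((2*x)*(1/(2*x)) - 20) = 2*x - (1 - 20) = 2*x - 1*(-19) = 2*x + 19 = 19 + 2*x)
J(177) - a = (19 + 2*177) - 1*(-1718) = (19 + 354) + 1718 = 373 + 1718 = 2091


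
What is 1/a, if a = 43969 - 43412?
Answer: 1/557 ≈ 0.0017953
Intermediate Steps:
a = 557
1/a = 1/557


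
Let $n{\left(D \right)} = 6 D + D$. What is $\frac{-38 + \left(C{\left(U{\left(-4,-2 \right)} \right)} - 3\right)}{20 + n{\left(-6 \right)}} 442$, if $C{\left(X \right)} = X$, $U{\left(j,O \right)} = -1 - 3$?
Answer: $\frac{9945}{11} \approx 904.09$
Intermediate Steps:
$U{\left(j,O \right)} = -4$
$n{\left(D \right)} = 7 D$
$\frac{-38 + \left(C{\left(U{\left(-4,-2 \right)} \right)} - 3\right)}{20 + n{\left(-6 \right)}} 442 = \frac{-38 - 7}{20 + 7 \left(-6\right)} 442 = \frac{-38 - 7}{20 - 42} \cdot 442 = \frac{-38 - 7}{-22} \cdot 442 = \left(-45\right) \left(- \frac{1}{22}\right) 442 = \frac{45}{22} \cdot 442 = \frac{9945}{11}$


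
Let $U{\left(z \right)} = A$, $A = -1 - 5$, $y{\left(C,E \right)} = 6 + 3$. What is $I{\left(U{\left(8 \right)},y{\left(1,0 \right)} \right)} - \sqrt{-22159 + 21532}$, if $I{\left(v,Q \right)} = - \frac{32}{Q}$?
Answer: $- \frac{32}{9} - i \sqrt{627} \approx -3.5556 - 25.04 i$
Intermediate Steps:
$y{\left(C,E \right)} = 9$
$A = -6$
$U{\left(z \right)} = -6$
$I{\left(U{\left(8 \right)},y{\left(1,0 \right)} \right)} - \sqrt{-22159 + 21532} = - \frac{32}{9} - \sqrt{-22159 + 21532} = \left(-32\right) \frac{1}{9} - \sqrt{-627} = - \frac{32}{9} - i \sqrt{627}$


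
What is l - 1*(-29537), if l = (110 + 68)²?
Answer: 61221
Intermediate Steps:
l = 31684 (l = 178² = 31684)
l - 1*(-29537) = 31684 - 1*(-29537) = 31684 + 29537 = 61221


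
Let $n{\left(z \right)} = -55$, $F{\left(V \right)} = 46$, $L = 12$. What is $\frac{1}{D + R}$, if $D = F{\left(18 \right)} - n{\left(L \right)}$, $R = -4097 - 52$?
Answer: $- \frac{1}{4048} \approx -0.00024704$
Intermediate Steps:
$R = -4149$ ($R = -4097 - 52 = -4149$)
$D = 101$ ($D = 46 - -55 = 46 + 55 = 101$)
$\frac{1}{D + R} = \frac{1}{101 - 4149} = \frac{1}{-4048} = - \frac{1}{4048}$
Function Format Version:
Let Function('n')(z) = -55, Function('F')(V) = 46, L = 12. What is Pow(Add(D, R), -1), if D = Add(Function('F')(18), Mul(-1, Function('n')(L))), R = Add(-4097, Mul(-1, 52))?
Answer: Rational(-1, 4048) ≈ -0.00024704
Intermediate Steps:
R = -4149 (R = Add(-4097, -52) = -4149)
D = 101 (D = Add(46, Mul(-1, -55)) = Add(46, 55) = 101)
Pow(Add(D, R), -1) = Pow(Add(101, -4149), -1) = Pow(-4048, -1) = Rational(-1, 4048)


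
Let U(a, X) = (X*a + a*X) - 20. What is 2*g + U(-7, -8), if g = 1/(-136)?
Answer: 6255/68 ≈ 91.985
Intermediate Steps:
U(a, X) = -20 + 2*X*a (U(a, X) = (X*a + X*a) - 20 = 2*X*a - 20 = -20 + 2*X*a)
g = -1/136 ≈ -0.0073529
2*g + U(-7, -8) = 2*(-1/136) + (-20 + 2*(-8)*(-7)) = -1/68 + (-20 + 112) = -1/68 + 92 = 6255/68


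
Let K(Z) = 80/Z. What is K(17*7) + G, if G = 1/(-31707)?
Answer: 2536441/3773133 ≈ 0.67224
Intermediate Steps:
G = -1/31707 ≈ -3.1539e-5
K(17*7) + G = 80/((17*7)) - 1/31707 = 80/119 - 1/31707 = 2536441/3773133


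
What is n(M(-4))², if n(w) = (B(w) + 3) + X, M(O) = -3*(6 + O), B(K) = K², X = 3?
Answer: 1764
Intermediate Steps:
M(O) = -18 - 3*O
n(w) = 6 + w² (n(w) = (w² + 3) + 3 = (3 + w²) + 3 = 6 + w²)
n(M(-4))² = (6 + (-18 - 3*(-4))²)² = (6 + (-18 + 12)²)² = (6 + (-6)²)² = (6 + 36)² = 42² = 1764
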